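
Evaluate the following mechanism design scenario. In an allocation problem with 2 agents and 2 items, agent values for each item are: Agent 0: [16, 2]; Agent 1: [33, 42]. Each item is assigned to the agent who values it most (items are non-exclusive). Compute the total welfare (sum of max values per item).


Step 1: For each item, find the maximum value among all agents.
Step 2: Item 0 -> Agent 1 (value 33)
Step 3: Item 1 -> Agent 1 (value 42)
Step 4: Total welfare = 33 + 42 = 75

75


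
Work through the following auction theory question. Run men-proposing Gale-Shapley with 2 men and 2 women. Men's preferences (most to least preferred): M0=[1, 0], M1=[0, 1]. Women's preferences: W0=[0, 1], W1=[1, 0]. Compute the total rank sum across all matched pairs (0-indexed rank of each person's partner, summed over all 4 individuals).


Step 1: Run Gale-Shapley (men propose, women hold best offer):
  M0 proposes to W1; she accepts
  M1 proposes to W0; she accepts
Step 2: Final matching: W0-M1, W1-M0
Step 3: 0-indexed ranks (man's rank of his match, then woman's): 0 + 1 + 0 + 1
Step 4: Total rank sum = 2

2


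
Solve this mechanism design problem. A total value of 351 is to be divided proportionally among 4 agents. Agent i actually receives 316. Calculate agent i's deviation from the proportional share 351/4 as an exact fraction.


Step 1: Proportional share = 351/4
Step 2: Agent's actual allocation = 316
Step 3: Excess = 316 - 351/4 = 913/4

913/4


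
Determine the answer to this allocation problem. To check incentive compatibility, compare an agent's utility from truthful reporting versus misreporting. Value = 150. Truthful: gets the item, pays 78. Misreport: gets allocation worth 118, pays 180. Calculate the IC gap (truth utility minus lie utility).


Step 1: U(truth) = value - payment = 150 - 78 = 72
Step 2: U(lie) = allocation - payment = 118 - 180 = -62
Step 3: IC gap = 72 - (-62) = 134

134


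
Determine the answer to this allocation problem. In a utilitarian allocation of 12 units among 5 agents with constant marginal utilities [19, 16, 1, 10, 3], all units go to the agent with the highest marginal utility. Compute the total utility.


Step 1: The marginal utilities are [19, 16, 1, 10, 3]
Step 2: The highest marginal utility is 19
Step 3: All 12 units go to that agent
Step 4: Total utility = 19 * 12 = 228

228


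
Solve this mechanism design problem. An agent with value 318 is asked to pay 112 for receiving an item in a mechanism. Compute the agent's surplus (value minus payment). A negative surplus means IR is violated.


Step 1: Surplus = value - payment = 318 - 112 = 206
Step 2: IR is satisfied (surplus >= 0)

206


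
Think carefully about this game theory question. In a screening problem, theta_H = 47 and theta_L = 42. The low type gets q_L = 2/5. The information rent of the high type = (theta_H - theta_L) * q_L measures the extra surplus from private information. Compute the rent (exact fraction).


Step 1: theta_H - theta_L = 47 - 42 = 5
Step 2: Information rent = (theta_H - theta_L) * q_L
Step 3: = 5 * 2/5
Step 4: = 2

2


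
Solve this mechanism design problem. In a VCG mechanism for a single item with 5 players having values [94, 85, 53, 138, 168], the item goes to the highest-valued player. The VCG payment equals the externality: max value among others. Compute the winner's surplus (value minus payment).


Step 1: The winner is the agent with the highest value: agent 4 with value 168
Step 2: Values of other agents: [94, 85, 53, 138]
Step 3: VCG payment = max of others' values = 138
Step 4: Surplus = 168 - 138 = 30

30


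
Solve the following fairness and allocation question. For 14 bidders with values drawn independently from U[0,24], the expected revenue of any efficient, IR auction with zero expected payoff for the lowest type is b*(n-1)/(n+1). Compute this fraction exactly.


Step 1: By Revenue Equivalence, expected revenue = b*(n-1)/(n+1)
Step 2: Substituting n = 14, b = 24
Step 3: Revenue = 24*(14-1)/(14+1) = 24*13/15
Step 4: Revenue = 312/15 = 104/5

104/5


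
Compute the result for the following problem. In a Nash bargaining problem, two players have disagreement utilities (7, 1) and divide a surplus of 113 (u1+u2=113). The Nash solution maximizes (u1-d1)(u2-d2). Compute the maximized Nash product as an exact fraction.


Step 1: The Nash solution splits surplus symmetrically above the disagreement point
Step 2: u1 = (total + d1 - d2)/2 = (113 + 7 - 1)/2 = 119/2
Step 3: u2 = (total - d1 + d2)/2 = (113 - 7 + 1)/2 = 107/2
Step 4: Nash product = (119/2 - 7) * (107/2 - 1)
Step 5: = 105/2 * 105/2 = 11025/4

11025/4


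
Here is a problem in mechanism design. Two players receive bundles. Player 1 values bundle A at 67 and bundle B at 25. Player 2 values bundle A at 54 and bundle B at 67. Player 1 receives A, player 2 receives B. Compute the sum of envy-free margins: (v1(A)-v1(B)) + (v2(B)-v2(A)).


Step 1: Player 1's margin = v1(A) - v1(B) = 67 - 25 = 42
Step 2: Player 2's margin = v2(B) - v2(A) = 67 - 54 = 13
Step 3: Total margin = 42 + 13 = 55

55


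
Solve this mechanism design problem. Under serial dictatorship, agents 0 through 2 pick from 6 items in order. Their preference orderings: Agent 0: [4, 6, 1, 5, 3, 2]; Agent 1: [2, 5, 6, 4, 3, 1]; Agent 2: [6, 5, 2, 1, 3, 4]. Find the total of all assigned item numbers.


Step 1: Agent 0 picks item 4
Step 2: Agent 1 picks item 2
Step 3: Agent 2 picks item 6
Step 4: Sum = 4 + 2 + 6 = 12

12


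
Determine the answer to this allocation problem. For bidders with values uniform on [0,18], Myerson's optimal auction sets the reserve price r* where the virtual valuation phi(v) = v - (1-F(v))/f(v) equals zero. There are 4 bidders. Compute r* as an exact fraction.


Step 1: For U[0,18], F(v) = v/18 and f(v) = 1/18
Step 2: phi(v) = v - (1 - v/18)/(1/18) = v - (18 - v) = 2v - 18
Step 3: Set phi(r*) = 0: 2r* - 18 = 0
Step 4: r* = 18/2 = 9 (the number of bidders n = 4 does not enter)

9


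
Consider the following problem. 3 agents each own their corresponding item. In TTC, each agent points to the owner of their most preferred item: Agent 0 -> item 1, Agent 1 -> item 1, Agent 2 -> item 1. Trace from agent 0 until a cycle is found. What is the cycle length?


Step 1: Trace the pointer graph from agent 0: 0 -> 1 -> 1
Step 2: A cycle is detected when we revisit agent 1
Step 3: The cycle is: 1 -> 1
Step 4: Cycle length = 1

1


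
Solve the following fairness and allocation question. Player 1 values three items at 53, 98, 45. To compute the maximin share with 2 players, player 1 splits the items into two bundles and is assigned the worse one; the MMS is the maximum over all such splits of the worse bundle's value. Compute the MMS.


Step 1: Item values = 53, 98, 45
Step 2: Enumerate all 2-bundle partitions and take the smaller bundle:
  Partition 1: {53} vs {98,45} -> bundles 53, 143; min = 53
  Partition 2: {98} vs {53,45} -> bundles 98, 98; min = 98
  Partition 3: {45} vs {53,98} -> bundles 45, 151; min = 45
Step 3: MMS = max(53, 98, 45) = 98

98


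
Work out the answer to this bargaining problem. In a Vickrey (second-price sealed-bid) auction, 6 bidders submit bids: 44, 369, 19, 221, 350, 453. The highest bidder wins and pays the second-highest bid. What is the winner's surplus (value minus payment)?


Step 1: Sort bids in descending order: 453, 369, 350, 221, 44, 19
Step 2: The winning bid is the highest: 453
Step 3: The payment equals the second-highest bid: 369
Step 4: Surplus = winner's bid - payment = 453 - 369 = 84

84


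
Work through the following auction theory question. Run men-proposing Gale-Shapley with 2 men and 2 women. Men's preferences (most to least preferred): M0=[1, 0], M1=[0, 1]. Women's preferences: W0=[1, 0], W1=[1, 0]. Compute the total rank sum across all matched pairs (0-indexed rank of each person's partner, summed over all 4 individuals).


Step 1: Run Gale-Shapley (men propose, women hold best offer):
  M0 proposes to W1; she accepts
  M1 proposes to W0; she accepts
Step 2: Final matching: W0-M1, W1-M0
Step 3: 0-indexed ranks (man's rank of his match, then woman's): 0 + 0 + 0 + 1
Step 4: Total rank sum = 1

1


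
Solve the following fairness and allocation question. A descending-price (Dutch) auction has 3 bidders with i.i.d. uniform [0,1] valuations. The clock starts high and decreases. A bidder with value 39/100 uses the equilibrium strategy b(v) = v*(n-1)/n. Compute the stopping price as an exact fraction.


Step 1: Dutch auctions are strategically equivalent to first-price auctions
Step 2: The equilibrium bid is b(v) = v*(n-1)/n
Step 3: b = 39/100 * 2/3
Step 4: b = 13/50

13/50


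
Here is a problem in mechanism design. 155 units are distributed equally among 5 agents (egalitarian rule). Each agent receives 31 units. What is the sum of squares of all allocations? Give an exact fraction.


Step 1: Each agent's share = 155/5 = 31
Step 2: Square of each share = (31)^2 = 961
Step 3: Sum of squares = 5 * 961 = 4805

4805


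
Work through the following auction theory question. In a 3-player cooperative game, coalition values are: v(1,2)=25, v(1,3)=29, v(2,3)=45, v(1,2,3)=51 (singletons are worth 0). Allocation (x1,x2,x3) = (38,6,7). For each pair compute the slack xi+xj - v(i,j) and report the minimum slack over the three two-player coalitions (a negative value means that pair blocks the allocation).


Step 1: Slack for coalition (1,2): x1+x2 - v12 = 44 - 25 = 19
Step 2: Slack for coalition (1,3): x1+x3 - v13 = 45 - 29 = 16
Step 3: Slack for coalition (2,3): x2+x3 - v23 = 13 - 45 = -32
Step 4: Minimum slack = min(19, 16, -32) = -32, attained by (2,3); coalition (2,3) can block (slack < 0), so the allocation is not in the core

-32


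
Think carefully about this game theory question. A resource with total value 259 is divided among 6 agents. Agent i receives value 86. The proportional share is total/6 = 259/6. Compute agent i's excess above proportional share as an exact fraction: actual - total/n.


Step 1: Proportional share = 259/6
Step 2: Agent's actual allocation = 86
Step 3: Excess = 86 - 259/6 = 257/6

257/6


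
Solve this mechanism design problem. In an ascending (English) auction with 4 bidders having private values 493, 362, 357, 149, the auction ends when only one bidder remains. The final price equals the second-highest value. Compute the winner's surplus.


Step 1: Identify the highest value: 493
Step 2: Identify the second-highest value: 362
Step 3: The final price = second-highest value = 362
Step 4: Surplus = 493 - 362 = 131

131


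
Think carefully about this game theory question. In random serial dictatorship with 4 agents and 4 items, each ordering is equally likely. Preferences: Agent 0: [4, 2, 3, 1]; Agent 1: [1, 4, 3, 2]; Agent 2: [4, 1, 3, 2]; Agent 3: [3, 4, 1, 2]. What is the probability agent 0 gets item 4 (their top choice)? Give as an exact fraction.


Step 1: Agent 0 wants item 4
Step 2: There are 24 possible orderings of agents
Step 3: In 12 orderings, agent 0 gets item 4
Step 4: Probability = 12/24 = 1/2

1/2


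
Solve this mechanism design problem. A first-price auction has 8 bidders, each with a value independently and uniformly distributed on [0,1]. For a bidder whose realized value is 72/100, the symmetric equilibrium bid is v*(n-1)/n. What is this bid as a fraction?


Step 1: The symmetric BNE bidding function is b(v) = v * (n-1) / n
Step 2: Substitute v = 18/25 and n = 8
Step 3: b = 18/25 * 7/8
Step 4: b = 63/100

63/100


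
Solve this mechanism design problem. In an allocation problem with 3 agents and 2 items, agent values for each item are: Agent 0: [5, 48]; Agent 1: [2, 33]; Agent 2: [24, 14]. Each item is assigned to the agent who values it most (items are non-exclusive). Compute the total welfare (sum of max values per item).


Step 1: For each item, find the maximum value among all agents.
Step 2: Item 0 -> Agent 2 (value 24)
Step 3: Item 1 -> Agent 0 (value 48)
Step 4: Total welfare = 24 + 48 = 72

72


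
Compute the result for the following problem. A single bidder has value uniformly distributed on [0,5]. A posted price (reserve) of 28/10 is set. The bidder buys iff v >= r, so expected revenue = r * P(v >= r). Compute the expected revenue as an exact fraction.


Step 1: Posted price r = 14/5, value support [0,5]
Step 2: P(v >= r) = (5 - 14/5)/5 = 11/25
Step 3: Expected revenue = r * P(v >= r) = 14/5 * 11/25
Step 4: Revenue = 154/125

154/125


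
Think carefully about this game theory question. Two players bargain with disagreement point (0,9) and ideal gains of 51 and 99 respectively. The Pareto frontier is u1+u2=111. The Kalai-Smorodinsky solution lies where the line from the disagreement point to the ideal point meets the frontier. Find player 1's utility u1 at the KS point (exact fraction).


Step 1: At the KS point, (u1-d1)/r1 = (u2-d2)/r2 = t and u1+u2 = 111
Step 2: u1 = d1 + r1*t and u2 = d2 + r2*t, so (d1 + r1*t) + (d2 + r2*t) = 111
Step 3: t = (111 - 0 - 9)/(51 + 99) = 102/150 = 17/25
Step 4: u1 = d1 + r1*t = 0 + 51 * 17/25 = 867/25
Step 5: (Check: u2 = d2 + r2*t = 1908/25; u1+u2 = 867/25 + 1908/25 = 111, on the frontier.)

867/25


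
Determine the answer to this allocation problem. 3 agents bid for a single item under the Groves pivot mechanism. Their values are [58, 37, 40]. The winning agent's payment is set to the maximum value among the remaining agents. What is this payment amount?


Step 1: The efficient winner is agent 0 with value 58
Step 2: Other agents' values: [37, 40]
Step 3: Pivot payment = max(others) = 40
Step 4: The winner pays 40

40


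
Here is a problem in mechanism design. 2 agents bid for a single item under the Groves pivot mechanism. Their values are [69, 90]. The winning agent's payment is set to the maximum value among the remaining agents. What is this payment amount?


Step 1: The efficient winner is agent 1 with value 90
Step 2: Other agents' values: [69]
Step 3: Pivot payment = max(others) = 69
Step 4: The winner pays 69

69


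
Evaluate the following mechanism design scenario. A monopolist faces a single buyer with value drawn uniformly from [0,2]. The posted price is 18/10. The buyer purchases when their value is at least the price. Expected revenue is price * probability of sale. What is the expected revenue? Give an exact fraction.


Step 1: Posted price r = 9/5, value support [0,2]
Step 2: P(v >= r) = (2 - 9/5)/2 = 1/10
Step 3: Expected revenue = r * P(v >= r) = 9/5 * 1/10
Step 4: Revenue = 9/50

9/50


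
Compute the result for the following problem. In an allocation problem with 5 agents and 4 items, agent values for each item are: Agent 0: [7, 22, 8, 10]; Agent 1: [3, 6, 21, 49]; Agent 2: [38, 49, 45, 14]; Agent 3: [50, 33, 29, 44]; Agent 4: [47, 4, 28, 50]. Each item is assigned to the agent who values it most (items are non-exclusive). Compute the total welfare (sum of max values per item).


Step 1: For each item, find the maximum value among all agents.
Step 2: Item 0 -> Agent 3 (value 50)
Step 3: Item 1 -> Agent 2 (value 49)
Step 4: Item 2 -> Agent 2 (value 45)
Step 5: Item 3 -> Agent 4 (value 50)
Step 6: Total welfare = 50 + 49 + 45 + 50 = 194

194


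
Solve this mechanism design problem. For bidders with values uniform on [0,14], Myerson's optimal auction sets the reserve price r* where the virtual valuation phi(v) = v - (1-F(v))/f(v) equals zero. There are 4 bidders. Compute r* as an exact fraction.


Step 1: For U[0,14], F(v) = v/14 and f(v) = 1/14
Step 2: phi(v) = v - (1 - v/14)/(1/14) = v - (14 - v) = 2v - 14
Step 3: Set phi(r*) = 0: 2r* - 14 = 0
Step 4: r* = 14/2 = 7 (the number of bidders n = 4 does not enter)

7


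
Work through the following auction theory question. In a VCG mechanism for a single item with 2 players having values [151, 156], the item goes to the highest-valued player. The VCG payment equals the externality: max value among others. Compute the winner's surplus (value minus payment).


Step 1: The winner is the agent with the highest value: agent 1 with value 156
Step 2: Values of other agents: [151]
Step 3: VCG payment = max of others' values = 151
Step 4: Surplus = 156 - 151 = 5

5


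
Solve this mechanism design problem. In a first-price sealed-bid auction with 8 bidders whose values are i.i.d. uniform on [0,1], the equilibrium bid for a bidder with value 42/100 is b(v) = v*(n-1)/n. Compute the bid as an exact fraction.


Step 1: The symmetric BNE bidding function is b(v) = v * (n-1) / n
Step 2: Substitute v = 21/50 and n = 8
Step 3: b = 21/50 * 7/8
Step 4: b = 147/400

147/400


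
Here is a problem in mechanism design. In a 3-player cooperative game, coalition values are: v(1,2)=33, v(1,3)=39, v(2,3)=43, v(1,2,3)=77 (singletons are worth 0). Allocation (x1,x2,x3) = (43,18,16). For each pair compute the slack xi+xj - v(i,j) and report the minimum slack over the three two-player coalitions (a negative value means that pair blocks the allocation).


Step 1: Slack for coalition (1,2): x1+x2 - v12 = 61 - 33 = 28
Step 2: Slack for coalition (1,3): x1+x3 - v13 = 59 - 39 = 20
Step 3: Slack for coalition (2,3): x2+x3 - v23 = 34 - 43 = -9
Step 4: Minimum slack = min(28, 20, -9) = -9, attained by (2,3); coalition (2,3) can block (slack < 0), so the allocation is not in the core

-9


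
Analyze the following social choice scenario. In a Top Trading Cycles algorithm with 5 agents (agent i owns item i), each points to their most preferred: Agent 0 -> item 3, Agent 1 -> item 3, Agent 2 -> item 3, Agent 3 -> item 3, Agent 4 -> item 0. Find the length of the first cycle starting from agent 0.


Step 1: Trace the pointer graph from agent 0: 0 -> 3 -> 3
Step 2: A cycle is detected when we revisit agent 3
Step 3: The cycle is: 3 -> 3
Step 4: Cycle length = 1

1


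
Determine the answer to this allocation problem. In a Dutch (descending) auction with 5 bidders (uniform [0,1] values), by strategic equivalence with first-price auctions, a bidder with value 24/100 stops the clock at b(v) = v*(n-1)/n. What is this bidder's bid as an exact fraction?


Step 1: Dutch auctions are strategically equivalent to first-price auctions
Step 2: The equilibrium bid is b(v) = v*(n-1)/n
Step 3: b = 6/25 * 4/5
Step 4: b = 24/125

24/125


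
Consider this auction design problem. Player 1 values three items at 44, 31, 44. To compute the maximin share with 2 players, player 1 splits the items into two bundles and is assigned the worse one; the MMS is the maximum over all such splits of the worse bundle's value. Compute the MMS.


Step 1: Item values = 44, 31, 44
Step 2: Enumerate all 2-bundle partitions and take the smaller bundle:
  Partition 1: {44} vs {31,44} -> bundles 44, 75; min = 44
  Partition 2: {31} vs {44,44} -> bundles 31, 88; min = 31
  Partition 3: {44} vs {44,31} -> bundles 44, 75; min = 44
Step 3: MMS = max(44, 31, 44) = 44

44


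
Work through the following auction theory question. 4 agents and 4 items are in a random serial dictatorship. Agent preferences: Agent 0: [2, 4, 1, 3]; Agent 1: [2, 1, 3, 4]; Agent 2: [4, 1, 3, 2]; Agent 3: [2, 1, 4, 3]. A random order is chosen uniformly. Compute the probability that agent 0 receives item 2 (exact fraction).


Step 1: Agent 0 wants item 2
Step 2: There are 24 possible orderings of agents
Step 3: In 8 orderings, agent 0 gets item 2
Step 4: Probability = 8/24 = 1/3

1/3


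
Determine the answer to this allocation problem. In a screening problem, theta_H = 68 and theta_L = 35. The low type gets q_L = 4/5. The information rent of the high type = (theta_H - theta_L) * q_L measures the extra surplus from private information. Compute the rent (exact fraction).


Step 1: theta_H - theta_L = 68 - 35 = 33
Step 2: Information rent = (theta_H - theta_L) * q_L
Step 3: = 33 * 4/5
Step 4: = 132/5

132/5


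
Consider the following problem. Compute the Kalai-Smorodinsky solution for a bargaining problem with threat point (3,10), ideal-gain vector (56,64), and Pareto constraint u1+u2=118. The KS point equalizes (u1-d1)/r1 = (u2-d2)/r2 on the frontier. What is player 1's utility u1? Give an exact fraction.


Step 1: At the KS point, (u1-d1)/r1 = (u2-d2)/r2 = t and u1+u2 = 118
Step 2: u1 = d1 + r1*t and u2 = d2 + r2*t, so (d1 + r1*t) + (d2 + r2*t) = 118
Step 3: t = (118 - 3 - 10)/(56 + 64) = 105/120 = 7/8
Step 4: u1 = d1 + r1*t = 3 + 56 * 7/8 = 52
Step 5: (Check: u2 = d2 + r2*t = 66; u1+u2 = 52 + 66 = 118, on the frontier.)

52


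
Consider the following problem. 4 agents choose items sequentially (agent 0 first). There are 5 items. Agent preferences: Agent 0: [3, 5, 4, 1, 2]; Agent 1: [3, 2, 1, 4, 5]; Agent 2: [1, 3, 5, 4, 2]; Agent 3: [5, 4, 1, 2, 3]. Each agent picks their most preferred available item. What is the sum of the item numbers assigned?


Step 1: Agent 0 picks item 3
Step 2: Agent 1 picks item 2
Step 3: Agent 2 picks item 1
Step 4: Agent 3 picks item 5
Step 5: Sum = 3 + 2 + 1 + 5 = 11

11


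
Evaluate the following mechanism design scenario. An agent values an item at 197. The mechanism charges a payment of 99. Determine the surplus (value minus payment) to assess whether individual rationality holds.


Step 1: Surplus = value - payment = 197 - 99 = 98
Step 2: IR is satisfied (surplus >= 0)

98


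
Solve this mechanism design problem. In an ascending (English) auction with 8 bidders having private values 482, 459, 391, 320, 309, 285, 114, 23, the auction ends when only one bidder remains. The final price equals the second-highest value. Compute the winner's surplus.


Step 1: Identify the highest value: 482
Step 2: Identify the second-highest value: 459
Step 3: The final price = second-highest value = 459
Step 4: Surplus = 482 - 459 = 23

23


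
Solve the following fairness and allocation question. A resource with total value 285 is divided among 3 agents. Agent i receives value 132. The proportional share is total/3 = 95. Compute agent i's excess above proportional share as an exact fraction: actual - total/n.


Step 1: Proportional share = 285/3 = 95
Step 2: Agent's actual allocation = 132
Step 3: Excess = 132 - 95 = 37

37


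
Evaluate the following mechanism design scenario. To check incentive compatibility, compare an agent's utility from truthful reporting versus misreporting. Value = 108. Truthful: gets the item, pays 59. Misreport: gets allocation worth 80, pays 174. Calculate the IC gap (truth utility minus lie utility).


Step 1: U(truth) = value - payment = 108 - 59 = 49
Step 2: U(lie) = allocation - payment = 80 - 174 = -94
Step 3: IC gap = 49 - (-94) = 143

143


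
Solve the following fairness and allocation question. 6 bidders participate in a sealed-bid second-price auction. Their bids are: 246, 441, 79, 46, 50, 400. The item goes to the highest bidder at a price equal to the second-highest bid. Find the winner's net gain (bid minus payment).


Step 1: Sort bids in descending order: 441, 400, 246, 79, 50, 46
Step 2: The winning bid is the highest: 441
Step 3: The payment equals the second-highest bid: 400
Step 4: Surplus = winner's bid - payment = 441 - 400 = 41

41


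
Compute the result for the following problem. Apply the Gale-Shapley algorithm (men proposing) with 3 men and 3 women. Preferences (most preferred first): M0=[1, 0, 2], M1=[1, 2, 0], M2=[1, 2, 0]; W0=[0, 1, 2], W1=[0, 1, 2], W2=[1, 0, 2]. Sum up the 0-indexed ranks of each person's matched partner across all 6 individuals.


Step 1: Run Gale-Shapley (men propose, women hold best offer):
  M0 proposes to W1; she accepts
  M1 proposes to W1; rejected
  M1 proposes to W2; she accepts
  M2 proposes to W1; rejected
  M2 proposes to W2; rejected
  M2 proposes to W0; she accepts
Step 2: Final matching: W0-M2, W1-M0, W2-M1
Step 3: 0-indexed ranks (man's rank of his match, then woman's): 2 + 2 + 0 + 0 + 1 + 0
Step 4: Total rank sum = 5

5


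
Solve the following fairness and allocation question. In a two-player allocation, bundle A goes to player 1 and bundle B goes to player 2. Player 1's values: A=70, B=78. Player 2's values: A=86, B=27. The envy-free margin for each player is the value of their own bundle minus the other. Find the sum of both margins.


Step 1: Player 1's margin = v1(A) - v1(B) = 70 - 78 = -8
Step 2: Player 2's margin = v2(B) - v2(A) = 27 - 86 = -59
Step 3: Total margin = -8 + -59 = -67

-67


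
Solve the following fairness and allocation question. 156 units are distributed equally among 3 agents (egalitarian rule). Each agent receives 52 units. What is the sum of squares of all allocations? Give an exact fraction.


Step 1: Each agent's share = 156/3 = 52
Step 2: Square of each share = (52)^2 = 2704
Step 3: Sum of squares = 3 * 2704 = 8112

8112


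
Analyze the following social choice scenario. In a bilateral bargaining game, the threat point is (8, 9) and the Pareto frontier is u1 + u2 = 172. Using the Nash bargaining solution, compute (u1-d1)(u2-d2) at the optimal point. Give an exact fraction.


Step 1: The Nash solution splits surplus symmetrically above the disagreement point
Step 2: u1 = (total + d1 - d2)/2 = (172 + 8 - 9)/2 = 171/2
Step 3: u2 = (total - d1 + d2)/2 = (172 - 8 + 9)/2 = 173/2
Step 4: Nash product = (171/2 - 8) * (173/2 - 9)
Step 5: = 155/2 * 155/2 = 24025/4

24025/4


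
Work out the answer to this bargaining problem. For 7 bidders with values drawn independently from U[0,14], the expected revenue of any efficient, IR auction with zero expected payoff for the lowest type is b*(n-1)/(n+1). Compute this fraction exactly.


Step 1: By Revenue Equivalence, expected revenue = b*(n-1)/(n+1)
Step 2: Substituting n = 7, b = 14
Step 3: Revenue = 14*(7-1)/(7+1) = 14*6/8
Step 4: Revenue = 84/8 = 21/2

21/2


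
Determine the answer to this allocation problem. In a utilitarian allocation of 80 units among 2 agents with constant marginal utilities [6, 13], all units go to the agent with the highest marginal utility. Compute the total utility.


Step 1: The marginal utilities are [6, 13]
Step 2: The highest marginal utility is 13
Step 3: All 80 units go to that agent
Step 4: Total utility = 13 * 80 = 1040

1040


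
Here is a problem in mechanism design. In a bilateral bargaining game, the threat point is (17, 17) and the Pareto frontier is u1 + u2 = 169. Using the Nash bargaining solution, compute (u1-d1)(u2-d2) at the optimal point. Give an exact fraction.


Step 1: The Nash solution splits surplus symmetrically above the disagreement point
Step 2: u1 = (total + d1 - d2)/2 = (169 + 17 - 17)/2 = 169/2
Step 3: u2 = (total - d1 + d2)/2 = (169 - 17 + 17)/2 = 169/2
Step 4: Nash product = (169/2 - 17) * (169/2 - 17)
Step 5: = 135/2 * 135/2 = 18225/4

18225/4


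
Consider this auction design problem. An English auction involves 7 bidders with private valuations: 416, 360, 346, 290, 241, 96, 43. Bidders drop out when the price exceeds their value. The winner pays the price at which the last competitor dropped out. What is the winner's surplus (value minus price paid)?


Step 1: Identify the highest value: 416
Step 2: Identify the second-highest value: 360
Step 3: The final price = second-highest value = 360
Step 4: Surplus = 416 - 360 = 56

56


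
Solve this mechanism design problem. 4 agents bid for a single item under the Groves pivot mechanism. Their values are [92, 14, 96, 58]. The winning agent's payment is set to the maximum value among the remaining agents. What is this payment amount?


Step 1: The efficient winner is agent 2 with value 96
Step 2: Other agents' values: [92, 14, 58]
Step 3: Pivot payment = max(others) = 92
Step 4: The winner pays 92

92


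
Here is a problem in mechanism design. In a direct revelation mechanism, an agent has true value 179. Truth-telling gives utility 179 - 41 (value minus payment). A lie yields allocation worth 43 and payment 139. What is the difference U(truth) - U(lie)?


Step 1: U(truth) = value - payment = 179 - 41 = 138
Step 2: U(lie) = allocation - payment = 43 - 139 = -96
Step 3: IC gap = 138 - (-96) = 234

234


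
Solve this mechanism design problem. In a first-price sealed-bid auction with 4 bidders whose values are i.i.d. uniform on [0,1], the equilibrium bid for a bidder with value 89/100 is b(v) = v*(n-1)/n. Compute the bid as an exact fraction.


Step 1: The symmetric BNE bidding function is b(v) = v * (n-1) / n
Step 2: Substitute v = 89/100 and n = 4
Step 3: b = 89/100 * 3/4
Step 4: b = 267/400

267/400


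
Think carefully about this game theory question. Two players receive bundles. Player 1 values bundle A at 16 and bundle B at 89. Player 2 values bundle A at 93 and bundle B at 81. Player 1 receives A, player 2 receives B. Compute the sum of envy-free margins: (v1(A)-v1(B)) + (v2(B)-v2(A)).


Step 1: Player 1's margin = v1(A) - v1(B) = 16 - 89 = -73
Step 2: Player 2's margin = v2(B) - v2(A) = 81 - 93 = -12
Step 3: Total margin = -73 + -12 = -85

-85


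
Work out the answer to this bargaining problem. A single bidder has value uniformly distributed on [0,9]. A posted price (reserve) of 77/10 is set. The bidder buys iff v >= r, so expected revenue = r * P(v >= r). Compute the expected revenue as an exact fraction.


Step 1: Posted price r = 77/10, value support [0,9]
Step 2: P(v >= r) = (9 - 77/10)/9 = 13/90
Step 3: Expected revenue = r * P(v >= r) = 77/10 * 13/90
Step 4: Revenue = 1001/900

1001/900


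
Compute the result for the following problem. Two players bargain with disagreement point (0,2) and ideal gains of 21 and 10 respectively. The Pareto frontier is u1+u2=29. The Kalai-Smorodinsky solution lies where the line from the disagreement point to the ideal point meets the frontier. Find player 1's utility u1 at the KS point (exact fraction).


Step 1: At the KS point, (u1-d1)/r1 = (u2-d2)/r2 = t and u1+u2 = 29
Step 2: u1 = d1 + r1*t and u2 = d2 + r2*t, so (d1 + r1*t) + (d2 + r2*t) = 29
Step 3: t = (29 - 0 - 2)/(21 + 10) = 27/31
Step 4: u1 = d1 + r1*t = 0 + 21 * 27/31 = 567/31
Step 5: (Check: u2 = d2 + r2*t = 332/31; u1+u2 = 567/31 + 332/31 = 29, on the frontier.)

567/31


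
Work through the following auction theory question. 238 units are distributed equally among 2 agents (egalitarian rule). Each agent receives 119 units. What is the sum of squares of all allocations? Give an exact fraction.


Step 1: Each agent's share = 238/2 = 119
Step 2: Square of each share = (119)^2 = 14161
Step 3: Sum of squares = 2 * 14161 = 28322

28322


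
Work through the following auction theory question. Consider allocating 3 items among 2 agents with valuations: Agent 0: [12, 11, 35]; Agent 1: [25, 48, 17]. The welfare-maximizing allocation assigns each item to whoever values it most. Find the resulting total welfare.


Step 1: For each item, find the maximum value among all agents.
Step 2: Item 0 -> Agent 1 (value 25)
Step 3: Item 1 -> Agent 1 (value 48)
Step 4: Item 2 -> Agent 0 (value 35)
Step 5: Total welfare = 25 + 48 + 35 = 108

108


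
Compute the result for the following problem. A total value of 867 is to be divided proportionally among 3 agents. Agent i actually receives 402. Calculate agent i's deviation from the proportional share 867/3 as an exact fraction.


Step 1: Proportional share = 867/3 = 289
Step 2: Agent's actual allocation = 402
Step 3: Excess = 402 - 289 = 113

113


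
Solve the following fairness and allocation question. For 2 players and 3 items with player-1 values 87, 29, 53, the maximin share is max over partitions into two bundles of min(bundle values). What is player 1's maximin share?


Step 1: Item values = 87, 29, 53
Step 2: Enumerate all 2-bundle partitions and take the smaller bundle:
  Partition 1: {87} vs {29,53} -> bundles 87, 82; min = 82
  Partition 2: {29} vs {87,53} -> bundles 29, 140; min = 29
  Partition 3: {53} vs {87,29} -> bundles 53, 116; min = 53
Step 3: MMS = max(82, 29, 53) = 82

82


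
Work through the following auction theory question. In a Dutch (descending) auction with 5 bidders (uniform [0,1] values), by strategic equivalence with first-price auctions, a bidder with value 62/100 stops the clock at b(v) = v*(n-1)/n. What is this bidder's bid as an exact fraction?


Step 1: Dutch auctions are strategically equivalent to first-price auctions
Step 2: The equilibrium bid is b(v) = v*(n-1)/n
Step 3: b = 31/50 * 4/5
Step 4: b = 62/125

62/125


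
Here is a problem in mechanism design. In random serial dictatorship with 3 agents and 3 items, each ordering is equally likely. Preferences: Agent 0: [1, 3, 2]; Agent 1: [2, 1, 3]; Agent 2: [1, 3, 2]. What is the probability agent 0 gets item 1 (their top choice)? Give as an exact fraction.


Step 1: Agent 0 wants item 1
Step 2: There are 6 possible orderings of agents
Step 3: In 3 orderings, agent 0 gets item 1
Step 4: Probability = 3/6 = 1/2

1/2


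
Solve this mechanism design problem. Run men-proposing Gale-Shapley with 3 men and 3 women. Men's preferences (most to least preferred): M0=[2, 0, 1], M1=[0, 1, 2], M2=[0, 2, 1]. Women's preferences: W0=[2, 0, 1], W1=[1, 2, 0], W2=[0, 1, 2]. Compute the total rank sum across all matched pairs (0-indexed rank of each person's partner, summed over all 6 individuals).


Step 1: Run Gale-Shapley (men propose, women hold best offer):
  M0 proposes to W2; she accepts
  M1 proposes to W0; she accepts
  M2 proposes to W0; she switches from M1
  M1 proposes to W1; she accepts
Step 2: Final matching: W0-M2, W1-M1, W2-M0
Step 3: 0-indexed ranks (man's rank of his match, then woman's): 0 + 0 + 1 + 0 + 0 + 0
Step 4: Total rank sum = 1

1


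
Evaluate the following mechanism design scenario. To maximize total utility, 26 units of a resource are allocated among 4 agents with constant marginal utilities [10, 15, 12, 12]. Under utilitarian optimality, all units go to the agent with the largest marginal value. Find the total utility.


Step 1: The marginal utilities are [10, 15, 12, 12]
Step 2: The highest marginal utility is 15
Step 3: All 26 units go to that agent
Step 4: Total utility = 15 * 26 = 390

390


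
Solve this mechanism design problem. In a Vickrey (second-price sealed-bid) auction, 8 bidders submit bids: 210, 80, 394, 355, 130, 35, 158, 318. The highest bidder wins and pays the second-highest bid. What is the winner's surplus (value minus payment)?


Step 1: Sort bids in descending order: 394, 355, 318, 210, 158, 130, 80, 35
Step 2: The winning bid is the highest: 394
Step 3: The payment equals the second-highest bid: 355
Step 4: Surplus = winner's bid - payment = 394 - 355 = 39

39


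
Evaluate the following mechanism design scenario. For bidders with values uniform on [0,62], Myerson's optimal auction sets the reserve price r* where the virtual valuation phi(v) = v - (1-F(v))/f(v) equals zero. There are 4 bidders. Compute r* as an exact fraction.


Step 1: For U[0,62], F(v) = v/62 and f(v) = 1/62
Step 2: phi(v) = v - (1 - v/62)/(1/62) = v - (62 - v) = 2v - 62
Step 3: Set phi(r*) = 0: 2r* - 62 = 0
Step 4: r* = 62/2 = 31 (the number of bidders n = 4 does not enter)

31


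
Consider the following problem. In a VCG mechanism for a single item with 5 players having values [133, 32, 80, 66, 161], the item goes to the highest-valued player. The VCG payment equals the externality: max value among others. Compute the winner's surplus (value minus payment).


Step 1: The winner is the agent with the highest value: agent 4 with value 161
Step 2: Values of other agents: [133, 32, 80, 66]
Step 3: VCG payment = max of others' values = 133
Step 4: Surplus = 161 - 133 = 28

28


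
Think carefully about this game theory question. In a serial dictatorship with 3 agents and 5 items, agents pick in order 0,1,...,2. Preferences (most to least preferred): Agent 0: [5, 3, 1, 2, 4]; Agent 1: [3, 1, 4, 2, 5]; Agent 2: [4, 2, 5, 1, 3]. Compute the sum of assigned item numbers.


Step 1: Agent 0 picks item 5
Step 2: Agent 1 picks item 3
Step 3: Agent 2 picks item 4
Step 4: Sum = 5 + 3 + 4 = 12

12


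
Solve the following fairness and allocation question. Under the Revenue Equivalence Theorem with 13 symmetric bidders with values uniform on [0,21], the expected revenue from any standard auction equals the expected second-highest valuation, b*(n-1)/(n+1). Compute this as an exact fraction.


Step 1: By Revenue Equivalence, expected revenue = b*(n-1)/(n+1)
Step 2: Substituting n = 13, b = 21
Step 3: Revenue = 21*(13-1)/(13+1) = 21*12/14
Step 4: Revenue = 252/14 = 18

18


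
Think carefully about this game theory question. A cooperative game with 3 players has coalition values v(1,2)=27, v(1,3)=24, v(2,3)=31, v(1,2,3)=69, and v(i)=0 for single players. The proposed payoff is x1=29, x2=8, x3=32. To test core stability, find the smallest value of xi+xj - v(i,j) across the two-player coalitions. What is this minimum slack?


Step 1: Slack for coalition (1,2): x1+x2 - v12 = 37 - 27 = 10
Step 2: Slack for coalition (1,3): x1+x3 - v13 = 61 - 24 = 37
Step 3: Slack for coalition (2,3): x2+x3 - v23 = 40 - 31 = 9
Step 4: Minimum slack = min(10, 37, 9) = 9, attained by (2,3); no pair can gain by deviating, so the allocation is in the core

9


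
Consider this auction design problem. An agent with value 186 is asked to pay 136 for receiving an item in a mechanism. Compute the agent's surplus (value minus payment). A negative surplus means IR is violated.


Step 1: Surplus = value - payment = 186 - 136 = 50
Step 2: IR is satisfied (surplus >= 0)

50


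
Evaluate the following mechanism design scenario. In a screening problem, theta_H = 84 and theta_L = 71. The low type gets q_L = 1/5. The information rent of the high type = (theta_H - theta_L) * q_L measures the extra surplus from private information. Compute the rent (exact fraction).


Step 1: theta_H - theta_L = 84 - 71 = 13
Step 2: Information rent = (theta_H - theta_L) * q_L
Step 3: = 13 * 1/5
Step 4: = 13/5

13/5


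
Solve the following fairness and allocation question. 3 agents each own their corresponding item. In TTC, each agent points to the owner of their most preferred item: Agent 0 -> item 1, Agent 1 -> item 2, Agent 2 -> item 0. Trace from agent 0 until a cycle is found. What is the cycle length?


Step 1: Trace the pointer graph from agent 0: 0 -> 1 -> 2 -> 0
Step 2: A cycle is detected when we revisit agent 0
Step 3: The cycle is: 0 -> 1 -> 2 -> 0
Step 4: Cycle length = 3

3


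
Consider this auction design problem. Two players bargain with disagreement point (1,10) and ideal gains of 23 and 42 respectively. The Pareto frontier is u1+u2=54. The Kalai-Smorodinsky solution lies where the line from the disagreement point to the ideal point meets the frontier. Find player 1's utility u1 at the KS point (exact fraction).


Step 1: At the KS point, (u1-d1)/r1 = (u2-d2)/r2 = t and u1+u2 = 54
Step 2: u1 = d1 + r1*t and u2 = d2 + r2*t, so (d1 + r1*t) + (d2 + r2*t) = 54
Step 3: t = (54 - 1 - 10)/(23 + 42) = 43/65
Step 4: u1 = d1 + r1*t = 1 + 23 * 43/65 = 1054/65
Step 5: (Check: u2 = d2 + r2*t = 2456/65; u1+u2 = 1054/65 + 2456/65 = 54, on the frontier.)

1054/65


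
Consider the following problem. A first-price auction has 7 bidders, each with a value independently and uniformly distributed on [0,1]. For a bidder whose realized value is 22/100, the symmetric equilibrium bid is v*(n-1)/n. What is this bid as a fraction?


Step 1: The symmetric BNE bidding function is b(v) = v * (n-1) / n
Step 2: Substitute v = 11/50 and n = 7
Step 3: b = 11/50 * 6/7
Step 4: b = 33/175

33/175


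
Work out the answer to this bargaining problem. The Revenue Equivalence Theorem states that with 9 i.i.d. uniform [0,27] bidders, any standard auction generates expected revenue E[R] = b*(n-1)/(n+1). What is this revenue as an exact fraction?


Step 1: By Revenue Equivalence, expected revenue = b*(n-1)/(n+1)
Step 2: Substituting n = 9, b = 27
Step 3: Revenue = 27*(9-1)/(9+1) = 27*8/10
Step 4: Revenue = 216/10 = 108/5

108/5


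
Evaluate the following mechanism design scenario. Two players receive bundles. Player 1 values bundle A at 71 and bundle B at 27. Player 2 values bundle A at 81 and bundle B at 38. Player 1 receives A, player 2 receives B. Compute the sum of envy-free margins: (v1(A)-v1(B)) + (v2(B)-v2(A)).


Step 1: Player 1's margin = v1(A) - v1(B) = 71 - 27 = 44
Step 2: Player 2's margin = v2(B) - v2(A) = 38 - 81 = -43
Step 3: Total margin = 44 + -43 = 1

1
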